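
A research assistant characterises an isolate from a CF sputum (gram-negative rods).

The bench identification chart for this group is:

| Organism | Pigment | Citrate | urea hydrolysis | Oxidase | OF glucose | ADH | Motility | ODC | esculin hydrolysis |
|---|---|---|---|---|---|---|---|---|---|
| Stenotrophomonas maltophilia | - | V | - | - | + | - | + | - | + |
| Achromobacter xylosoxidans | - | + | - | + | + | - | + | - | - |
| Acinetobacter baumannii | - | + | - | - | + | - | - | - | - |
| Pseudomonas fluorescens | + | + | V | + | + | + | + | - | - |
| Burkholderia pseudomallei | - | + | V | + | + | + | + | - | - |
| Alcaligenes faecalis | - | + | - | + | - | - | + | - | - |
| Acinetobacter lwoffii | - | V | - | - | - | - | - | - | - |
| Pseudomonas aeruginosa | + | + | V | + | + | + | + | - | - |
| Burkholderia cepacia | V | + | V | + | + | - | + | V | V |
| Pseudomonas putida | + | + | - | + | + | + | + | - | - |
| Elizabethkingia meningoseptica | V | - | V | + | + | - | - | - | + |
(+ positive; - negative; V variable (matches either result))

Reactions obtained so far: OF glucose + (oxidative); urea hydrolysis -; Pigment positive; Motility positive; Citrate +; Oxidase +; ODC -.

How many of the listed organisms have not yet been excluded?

4

Motility +: excludes Acinetobacter baumannii, Acinetobacter lwoffii, Elizabethkingia meningoseptica — 8 left.
Citrate +: all 8 remaining candidates are consistent.
Oxidase +: excludes Stenotrophomonas maltophilia — 7 left.
urea hydrolysis -: all 7 remaining candidates are consistent.
ODC -: all 7 remaining candidates are consistent.
OF glucose +: excludes Alcaligenes faecalis — 6 left.
Pigment +: excludes Achromobacter xylosoxidans, Burkholderia pseudomallei — 4 left.
Still consistent: Burkholderia cepacia, Pseudomonas aeruginosa, Pseudomonas fluorescens, Pseudomonas putida.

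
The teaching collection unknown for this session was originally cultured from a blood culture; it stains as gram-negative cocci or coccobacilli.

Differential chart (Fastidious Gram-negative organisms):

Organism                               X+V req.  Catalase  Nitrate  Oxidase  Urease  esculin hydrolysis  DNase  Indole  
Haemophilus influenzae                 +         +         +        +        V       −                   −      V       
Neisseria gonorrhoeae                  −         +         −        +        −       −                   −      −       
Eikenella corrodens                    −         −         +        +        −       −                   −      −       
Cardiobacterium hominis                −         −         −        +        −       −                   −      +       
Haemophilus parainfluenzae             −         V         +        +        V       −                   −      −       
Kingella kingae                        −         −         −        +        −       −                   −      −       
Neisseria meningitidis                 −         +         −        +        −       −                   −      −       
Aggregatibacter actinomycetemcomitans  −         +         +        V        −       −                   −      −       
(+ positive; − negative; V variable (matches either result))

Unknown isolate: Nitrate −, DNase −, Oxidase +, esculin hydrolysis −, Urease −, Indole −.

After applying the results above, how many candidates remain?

3

Urease −: all 8 remaining candidates are consistent.
esculin hydrolysis −: all 8 remaining candidates are consistent.
Oxidase +: all 8 remaining candidates are consistent.
Indole −: excludes Cardiobacterium hominis — 7 left.
DNase −: all 7 remaining candidates are consistent.
Nitrate −: excludes Haemophilus influenzae, Eikenella corrodens, Haemophilus parainfluenzae, Aggregatibacter actinomycetemcomitans — 3 left.
Still consistent: Kingella kingae, Neisseria gonorrhoeae, Neisseria meningitidis.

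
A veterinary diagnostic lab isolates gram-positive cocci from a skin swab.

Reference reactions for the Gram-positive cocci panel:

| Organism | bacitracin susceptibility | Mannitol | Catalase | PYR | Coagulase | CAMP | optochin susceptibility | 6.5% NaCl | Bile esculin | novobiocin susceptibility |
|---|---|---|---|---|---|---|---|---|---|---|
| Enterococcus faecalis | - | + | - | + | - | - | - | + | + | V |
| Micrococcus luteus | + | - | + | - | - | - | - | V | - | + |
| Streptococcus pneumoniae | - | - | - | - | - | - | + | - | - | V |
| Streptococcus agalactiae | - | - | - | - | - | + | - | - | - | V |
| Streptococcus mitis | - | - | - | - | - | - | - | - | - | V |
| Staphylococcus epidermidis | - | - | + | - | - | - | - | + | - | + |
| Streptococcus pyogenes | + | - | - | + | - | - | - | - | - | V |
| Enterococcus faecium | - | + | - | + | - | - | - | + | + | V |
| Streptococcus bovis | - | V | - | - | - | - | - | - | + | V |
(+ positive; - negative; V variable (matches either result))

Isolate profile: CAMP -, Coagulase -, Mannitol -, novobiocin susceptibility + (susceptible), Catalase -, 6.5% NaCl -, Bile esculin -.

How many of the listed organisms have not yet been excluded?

3

novobiocin susceptibility +: all 9 remaining candidates are consistent.
Mannitol -: excludes Enterococcus faecalis, Enterococcus faecium — 7 left.
Coagulase -: all 7 remaining candidates are consistent.
6.5% NaCl -: excludes Staphylococcus epidermidis — 6 left.
CAMP -: excludes Streptococcus agalactiae — 5 left.
Bile esculin -: excludes Streptococcus bovis — 4 left.
Catalase -: excludes Micrococcus luteus — 3 left.
Still consistent: Streptococcus mitis, Streptococcus pneumoniae, Streptococcus pyogenes.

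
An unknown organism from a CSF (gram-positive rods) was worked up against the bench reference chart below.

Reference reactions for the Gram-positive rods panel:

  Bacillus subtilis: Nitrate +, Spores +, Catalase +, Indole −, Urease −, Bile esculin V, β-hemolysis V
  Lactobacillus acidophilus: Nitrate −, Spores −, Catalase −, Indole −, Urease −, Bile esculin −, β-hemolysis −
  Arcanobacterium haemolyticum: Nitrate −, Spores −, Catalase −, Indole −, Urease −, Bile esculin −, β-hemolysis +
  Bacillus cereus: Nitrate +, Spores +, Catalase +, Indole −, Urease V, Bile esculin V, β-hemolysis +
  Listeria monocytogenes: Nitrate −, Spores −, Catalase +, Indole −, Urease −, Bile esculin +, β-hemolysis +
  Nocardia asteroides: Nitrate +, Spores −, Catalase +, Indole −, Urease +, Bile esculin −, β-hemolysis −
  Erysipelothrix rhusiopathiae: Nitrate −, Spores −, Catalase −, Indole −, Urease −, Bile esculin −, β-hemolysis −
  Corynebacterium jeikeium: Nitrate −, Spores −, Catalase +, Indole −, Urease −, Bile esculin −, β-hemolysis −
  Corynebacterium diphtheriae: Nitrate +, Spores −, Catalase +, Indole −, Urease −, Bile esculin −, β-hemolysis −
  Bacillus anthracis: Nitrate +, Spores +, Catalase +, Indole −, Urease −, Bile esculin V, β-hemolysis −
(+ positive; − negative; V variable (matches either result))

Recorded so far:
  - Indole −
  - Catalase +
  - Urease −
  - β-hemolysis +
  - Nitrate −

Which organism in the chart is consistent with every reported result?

Catalase +: excludes Lactobacillus acidophilus, Arcanobacterium haemolyticum, Erysipelothrix rhusiopathiae — 7 left.
β-hemolysis +: excludes Nocardia asteroides, Corynebacterium jeikeium, Corynebacterium diphtheriae, Bacillus anthracis — 3 left.
Urease −: all 3 remaining candidates are consistent.
Nitrate −: excludes Bacillus subtilis, Bacillus cereus — 1 left.
Indole −: the one remaining candidate is consistent.

Listeria monocytogenes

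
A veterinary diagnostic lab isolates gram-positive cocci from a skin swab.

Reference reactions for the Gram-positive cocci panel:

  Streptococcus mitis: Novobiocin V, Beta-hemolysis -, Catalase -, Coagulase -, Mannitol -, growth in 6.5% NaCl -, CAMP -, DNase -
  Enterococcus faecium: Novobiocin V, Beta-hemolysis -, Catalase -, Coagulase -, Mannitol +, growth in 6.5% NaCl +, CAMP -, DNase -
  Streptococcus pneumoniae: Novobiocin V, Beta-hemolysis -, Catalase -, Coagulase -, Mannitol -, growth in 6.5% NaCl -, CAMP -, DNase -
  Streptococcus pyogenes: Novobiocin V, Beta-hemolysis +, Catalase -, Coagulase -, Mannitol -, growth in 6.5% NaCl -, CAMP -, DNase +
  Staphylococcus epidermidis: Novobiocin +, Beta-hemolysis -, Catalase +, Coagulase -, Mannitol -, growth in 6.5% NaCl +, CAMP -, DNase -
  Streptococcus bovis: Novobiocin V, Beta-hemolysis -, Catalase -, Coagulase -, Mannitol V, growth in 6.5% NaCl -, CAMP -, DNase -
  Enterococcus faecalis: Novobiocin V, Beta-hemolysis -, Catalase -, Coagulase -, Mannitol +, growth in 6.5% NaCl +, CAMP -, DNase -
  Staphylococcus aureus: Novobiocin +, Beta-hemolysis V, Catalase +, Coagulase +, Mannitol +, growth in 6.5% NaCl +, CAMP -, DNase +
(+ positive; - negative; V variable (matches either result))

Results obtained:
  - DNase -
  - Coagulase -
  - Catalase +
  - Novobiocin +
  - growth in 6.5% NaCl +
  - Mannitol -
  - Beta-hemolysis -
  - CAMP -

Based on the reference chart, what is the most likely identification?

Staphylococcus epidermidis

Catalase +: excludes 6 organisms — 2 left.
DNase -: excludes Staphylococcus aureus — 1 left.
Beta-hemolysis -: the one remaining candidate is consistent.
CAMP -: the one remaining candidate is consistent.
growth in 6.5% NaCl +: the one remaining candidate is consistent.
Novobiocin +: the one remaining candidate is consistent.
Coagulase -: the one remaining candidate is consistent.
Mannitol -: the one remaining candidate is consistent.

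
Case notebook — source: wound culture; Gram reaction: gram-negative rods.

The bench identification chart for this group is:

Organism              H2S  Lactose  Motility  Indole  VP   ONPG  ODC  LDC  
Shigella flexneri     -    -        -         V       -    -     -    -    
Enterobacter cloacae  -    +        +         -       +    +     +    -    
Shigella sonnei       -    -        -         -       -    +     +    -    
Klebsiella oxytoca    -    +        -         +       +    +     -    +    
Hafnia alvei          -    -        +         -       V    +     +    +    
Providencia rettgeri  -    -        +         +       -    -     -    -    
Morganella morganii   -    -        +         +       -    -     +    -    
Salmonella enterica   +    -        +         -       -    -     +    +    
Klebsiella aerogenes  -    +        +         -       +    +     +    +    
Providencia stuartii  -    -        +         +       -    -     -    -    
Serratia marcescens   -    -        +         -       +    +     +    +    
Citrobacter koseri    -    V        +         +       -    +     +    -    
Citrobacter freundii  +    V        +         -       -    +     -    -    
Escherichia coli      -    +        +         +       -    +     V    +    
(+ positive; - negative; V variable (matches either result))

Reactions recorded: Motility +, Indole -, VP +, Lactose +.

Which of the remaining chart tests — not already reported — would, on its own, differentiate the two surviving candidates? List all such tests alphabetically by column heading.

Motility +: excludes Shigella flexneri, Shigella sonnei, Klebsiella oxytoca — 11 left.
VP +: excludes 7 organisms — 4 left.
Indole -: all 4 remaining candidates are consistent.
Lactose +: excludes Hafnia alvei, Serratia marcescens — 2 left.
Two candidates remain: Enterobacter cloacae and Klebsiella aerogenes.
  H2S: - vs - — same for both, does not separate.
  ONPG: + vs + — same for both, does not separate.
  ODC: + vs + — same for both, does not separate.
  LDC: Enterobacter cloacae -, Klebsiella aerogenes + — discriminates.

LDC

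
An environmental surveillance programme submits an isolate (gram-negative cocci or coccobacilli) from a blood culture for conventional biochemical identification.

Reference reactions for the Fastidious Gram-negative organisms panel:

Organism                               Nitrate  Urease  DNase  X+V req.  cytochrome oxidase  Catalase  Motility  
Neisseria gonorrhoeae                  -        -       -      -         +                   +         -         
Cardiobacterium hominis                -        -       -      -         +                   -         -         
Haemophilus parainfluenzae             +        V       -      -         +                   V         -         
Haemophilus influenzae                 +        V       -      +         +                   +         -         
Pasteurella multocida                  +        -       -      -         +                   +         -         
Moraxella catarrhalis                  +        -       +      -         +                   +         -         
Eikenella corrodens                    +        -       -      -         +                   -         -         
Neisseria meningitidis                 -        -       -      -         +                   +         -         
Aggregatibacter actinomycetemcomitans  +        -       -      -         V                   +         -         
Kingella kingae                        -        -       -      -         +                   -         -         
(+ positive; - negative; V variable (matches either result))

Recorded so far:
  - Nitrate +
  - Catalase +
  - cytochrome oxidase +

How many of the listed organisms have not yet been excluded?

5

cytochrome oxidase +: all 10 remaining candidates are consistent.
Catalase +: excludes Cardiobacterium hominis, Eikenella corrodens, Kingella kingae — 7 left.
Nitrate +: excludes Neisseria gonorrhoeae, Neisseria meningitidis — 5 left.
Still consistent: Aggregatibacter actinomycetemcomitans, Haemophilus influenzae, Haemophilus parainfluenzae, Moraxella catarrhalis, Pasteurella multocida.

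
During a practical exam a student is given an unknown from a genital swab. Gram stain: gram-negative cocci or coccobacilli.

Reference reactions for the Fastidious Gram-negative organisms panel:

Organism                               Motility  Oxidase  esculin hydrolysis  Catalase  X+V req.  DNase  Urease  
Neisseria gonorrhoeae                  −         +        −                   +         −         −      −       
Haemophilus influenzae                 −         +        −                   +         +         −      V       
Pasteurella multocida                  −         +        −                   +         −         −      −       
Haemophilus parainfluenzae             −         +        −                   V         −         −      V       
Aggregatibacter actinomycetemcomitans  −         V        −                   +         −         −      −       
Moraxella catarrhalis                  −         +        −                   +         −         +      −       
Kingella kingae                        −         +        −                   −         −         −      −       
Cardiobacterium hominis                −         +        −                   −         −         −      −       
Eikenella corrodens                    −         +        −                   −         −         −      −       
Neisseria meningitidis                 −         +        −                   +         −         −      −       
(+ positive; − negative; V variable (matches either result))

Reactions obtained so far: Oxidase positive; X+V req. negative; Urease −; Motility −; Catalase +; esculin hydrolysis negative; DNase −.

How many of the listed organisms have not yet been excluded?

5

Motility −: all 10 remaining candidates are consistent.
Oxidase +: all 10 remaining candidates are consistent.
X+V req. −: excludes Haemophilus influenzae — 9 left.
Catalase +: excludes Kingella kingae, Cardiobacterium hominis, Eikenella corrodens — 6 left.
Urease −: all 6 remaining candidates are consistent.
esculin hydrolysis −: all 6 remaining candidates are consistent.
DNase −: excludes Moraxella catarrhalis — 5 left.
Still consistent: Aggregatibacter actinomycetemcomitans, Haemophilus parainfluenzae, Neisseria gonorrhoeae, Neisseria meningitidis, Pasteurella multocida.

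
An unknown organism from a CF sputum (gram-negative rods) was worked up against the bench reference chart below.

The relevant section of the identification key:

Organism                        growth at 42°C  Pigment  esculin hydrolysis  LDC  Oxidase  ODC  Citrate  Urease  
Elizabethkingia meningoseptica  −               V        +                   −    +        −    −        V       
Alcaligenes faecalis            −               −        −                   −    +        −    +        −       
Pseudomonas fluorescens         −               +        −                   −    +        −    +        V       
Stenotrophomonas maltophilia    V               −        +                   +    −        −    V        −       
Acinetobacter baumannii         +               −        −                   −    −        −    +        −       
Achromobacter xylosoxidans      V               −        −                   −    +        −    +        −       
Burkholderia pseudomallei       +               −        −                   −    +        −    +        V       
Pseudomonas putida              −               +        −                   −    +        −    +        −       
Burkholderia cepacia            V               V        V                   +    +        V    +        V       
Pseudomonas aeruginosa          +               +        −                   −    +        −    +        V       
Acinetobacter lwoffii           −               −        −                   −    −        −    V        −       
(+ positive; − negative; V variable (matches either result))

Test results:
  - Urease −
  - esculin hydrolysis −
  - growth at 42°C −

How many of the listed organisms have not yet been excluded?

esculin hydrolysis −: excludes Elizabethkingia meningoseptica, Stenotrophomonas maltophilia — 9 left.
growth at 42°C −: excludes Acinetobacter baumannii, Burkholderia pseudomallei, Pseudomonas aeruginosa — 6 left.
Urease −: all 6 remaining candidates are consistent.
Still consistent: Achromobacter xylosoxidans, Acinetobacter lwoffii, Alcaligenes faecalis, Burkholderia cepacia, Pseudomonas fluorescens, Pseudomonas putida.

6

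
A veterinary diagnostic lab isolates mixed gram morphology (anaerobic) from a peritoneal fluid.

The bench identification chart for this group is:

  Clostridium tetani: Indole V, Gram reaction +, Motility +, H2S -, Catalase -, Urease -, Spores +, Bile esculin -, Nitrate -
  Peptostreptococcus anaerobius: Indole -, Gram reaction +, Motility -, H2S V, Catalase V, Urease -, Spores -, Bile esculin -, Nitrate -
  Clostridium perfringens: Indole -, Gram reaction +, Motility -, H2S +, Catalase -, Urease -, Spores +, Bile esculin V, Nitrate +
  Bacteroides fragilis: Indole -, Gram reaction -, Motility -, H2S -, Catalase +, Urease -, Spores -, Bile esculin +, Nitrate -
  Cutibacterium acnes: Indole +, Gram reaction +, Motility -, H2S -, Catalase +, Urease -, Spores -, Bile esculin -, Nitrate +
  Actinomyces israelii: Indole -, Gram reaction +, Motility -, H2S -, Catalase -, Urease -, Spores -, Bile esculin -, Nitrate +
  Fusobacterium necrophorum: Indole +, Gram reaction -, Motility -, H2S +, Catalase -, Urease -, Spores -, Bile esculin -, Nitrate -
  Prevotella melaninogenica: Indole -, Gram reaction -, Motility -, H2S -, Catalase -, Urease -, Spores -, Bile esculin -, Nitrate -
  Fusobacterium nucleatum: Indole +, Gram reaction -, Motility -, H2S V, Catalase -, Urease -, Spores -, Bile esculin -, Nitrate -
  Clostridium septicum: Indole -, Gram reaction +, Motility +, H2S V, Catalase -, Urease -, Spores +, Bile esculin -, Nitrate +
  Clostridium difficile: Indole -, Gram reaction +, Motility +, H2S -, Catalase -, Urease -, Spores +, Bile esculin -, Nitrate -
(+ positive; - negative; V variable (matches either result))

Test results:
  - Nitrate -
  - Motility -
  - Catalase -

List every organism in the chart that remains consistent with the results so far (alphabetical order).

Nitrate -: excludes Clostridium perfringens, Cutibacterium acnes, Actinomyces israelii, Clostridium septicum — 7 left.
Motility -: excludes Clostridium tetani, Clostridium difficile — 5 left.
Catalase -: excludes Bacteroides fragilis — 4 left.

Fusobacterium necrophorum, Fusobacterium nucleatum, Peptostreptococcus anaerobius, Prevotella melaninogenica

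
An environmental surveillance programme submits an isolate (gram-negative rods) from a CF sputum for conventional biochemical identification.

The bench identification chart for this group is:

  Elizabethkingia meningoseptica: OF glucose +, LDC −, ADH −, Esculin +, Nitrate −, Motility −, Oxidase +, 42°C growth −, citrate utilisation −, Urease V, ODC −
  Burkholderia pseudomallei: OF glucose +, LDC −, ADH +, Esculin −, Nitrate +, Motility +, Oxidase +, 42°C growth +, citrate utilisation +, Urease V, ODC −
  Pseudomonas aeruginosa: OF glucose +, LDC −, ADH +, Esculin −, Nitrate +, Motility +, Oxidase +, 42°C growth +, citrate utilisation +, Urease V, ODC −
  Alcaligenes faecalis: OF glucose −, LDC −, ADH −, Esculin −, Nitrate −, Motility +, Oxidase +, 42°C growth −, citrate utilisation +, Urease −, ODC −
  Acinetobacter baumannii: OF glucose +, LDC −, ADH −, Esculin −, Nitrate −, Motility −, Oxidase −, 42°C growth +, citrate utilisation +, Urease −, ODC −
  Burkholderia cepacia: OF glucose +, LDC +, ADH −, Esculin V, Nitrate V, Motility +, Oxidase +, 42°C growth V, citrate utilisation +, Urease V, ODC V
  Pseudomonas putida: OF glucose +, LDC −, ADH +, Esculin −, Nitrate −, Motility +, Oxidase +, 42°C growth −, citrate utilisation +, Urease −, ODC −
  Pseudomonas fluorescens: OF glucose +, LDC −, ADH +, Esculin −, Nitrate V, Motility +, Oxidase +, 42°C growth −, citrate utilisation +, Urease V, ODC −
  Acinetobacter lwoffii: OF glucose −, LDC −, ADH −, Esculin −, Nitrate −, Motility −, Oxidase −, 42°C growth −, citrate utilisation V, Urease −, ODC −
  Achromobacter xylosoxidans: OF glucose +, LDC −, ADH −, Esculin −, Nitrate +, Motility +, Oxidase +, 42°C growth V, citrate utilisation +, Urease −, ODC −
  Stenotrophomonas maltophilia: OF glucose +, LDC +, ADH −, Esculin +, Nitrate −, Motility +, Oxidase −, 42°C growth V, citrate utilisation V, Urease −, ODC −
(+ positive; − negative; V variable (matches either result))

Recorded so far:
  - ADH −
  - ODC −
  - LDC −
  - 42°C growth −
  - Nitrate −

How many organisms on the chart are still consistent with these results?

42°C growth −: excludes Burkholderia pseudomallei, Pseudomonas aeruginosa, Acinetobacter baumannii — 8 left.
ODC −: all 8 remaining candidates are consistent.
ADH −: excludes Pseudomonas putida, Pseudomonas fluorescens — 6 left.
Nitrate −: excludes Achromobacter xylosoxidans — 5 left.
LDC −: excludes Burkholderia cepacia, Stenotrophomonas maltophilia — 3 left.
Still consistent: Acinetobacter lwoffii, Alcaligenes faecalis, Elizabethkingia meningoseptica.

3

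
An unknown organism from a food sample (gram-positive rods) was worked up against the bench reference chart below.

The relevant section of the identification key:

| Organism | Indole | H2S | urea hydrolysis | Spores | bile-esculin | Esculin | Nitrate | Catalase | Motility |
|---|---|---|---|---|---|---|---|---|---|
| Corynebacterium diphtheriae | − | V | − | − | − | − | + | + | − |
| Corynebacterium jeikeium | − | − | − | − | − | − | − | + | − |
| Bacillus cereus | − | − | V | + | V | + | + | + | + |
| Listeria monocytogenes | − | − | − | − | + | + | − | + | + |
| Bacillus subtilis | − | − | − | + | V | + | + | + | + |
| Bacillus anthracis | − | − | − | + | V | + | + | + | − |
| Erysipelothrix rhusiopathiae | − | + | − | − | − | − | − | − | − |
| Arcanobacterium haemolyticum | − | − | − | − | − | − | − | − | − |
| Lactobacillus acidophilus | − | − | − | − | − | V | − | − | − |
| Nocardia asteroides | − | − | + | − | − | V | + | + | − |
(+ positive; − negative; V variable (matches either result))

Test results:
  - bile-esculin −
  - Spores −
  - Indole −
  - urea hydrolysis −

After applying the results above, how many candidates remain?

Indole −: all 10 remaining candidates are consistent.
Spores −: excludes Bacillus cereus, Bacillus subtilis, Bacillus anthracis — 7 left.
urea hydrolysis −: excludes Nocardia asteroides — 6 left.
bile-esculin −: excludes Listeria monocytogenes — 5 left.
Still consistent: Arcanobacterium haemolyticum, Corynebacterium diphtheriae, Corynebacterium jeikeium, Erysipelothrix rhusiopathiae, Lactobacillus acidophilus.

5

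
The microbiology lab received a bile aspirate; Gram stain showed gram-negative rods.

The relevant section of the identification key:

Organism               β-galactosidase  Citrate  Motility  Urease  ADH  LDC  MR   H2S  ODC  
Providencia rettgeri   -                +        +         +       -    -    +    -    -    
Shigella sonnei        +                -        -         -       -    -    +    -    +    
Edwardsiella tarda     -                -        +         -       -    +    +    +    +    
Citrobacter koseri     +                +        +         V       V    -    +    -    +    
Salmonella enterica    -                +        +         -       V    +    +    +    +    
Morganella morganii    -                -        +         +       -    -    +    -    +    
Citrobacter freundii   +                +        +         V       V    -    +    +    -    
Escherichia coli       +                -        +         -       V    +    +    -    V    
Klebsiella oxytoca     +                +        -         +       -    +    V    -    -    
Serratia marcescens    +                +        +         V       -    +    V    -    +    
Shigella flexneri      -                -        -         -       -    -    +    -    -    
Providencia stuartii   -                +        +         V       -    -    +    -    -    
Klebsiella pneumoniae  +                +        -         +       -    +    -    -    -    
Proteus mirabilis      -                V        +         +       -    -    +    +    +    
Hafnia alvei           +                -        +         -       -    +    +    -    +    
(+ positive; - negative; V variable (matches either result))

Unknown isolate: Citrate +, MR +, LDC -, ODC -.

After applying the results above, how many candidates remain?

Citrate +: excludes 6 organisms — 9 left.
MR +: excludes Klebsiella pneumoniae — 8 left.
ODC -: excludes Citrobacter koseri, Salmonella enterica, Serratia marcescens, Proteus mirabilis — 4 left.
LDC -: excludes Klebsiella oxytoca — 3 left.
Still consistent: Citrobacter freundii, Providencia rettgeri, Providencia stuartii.

3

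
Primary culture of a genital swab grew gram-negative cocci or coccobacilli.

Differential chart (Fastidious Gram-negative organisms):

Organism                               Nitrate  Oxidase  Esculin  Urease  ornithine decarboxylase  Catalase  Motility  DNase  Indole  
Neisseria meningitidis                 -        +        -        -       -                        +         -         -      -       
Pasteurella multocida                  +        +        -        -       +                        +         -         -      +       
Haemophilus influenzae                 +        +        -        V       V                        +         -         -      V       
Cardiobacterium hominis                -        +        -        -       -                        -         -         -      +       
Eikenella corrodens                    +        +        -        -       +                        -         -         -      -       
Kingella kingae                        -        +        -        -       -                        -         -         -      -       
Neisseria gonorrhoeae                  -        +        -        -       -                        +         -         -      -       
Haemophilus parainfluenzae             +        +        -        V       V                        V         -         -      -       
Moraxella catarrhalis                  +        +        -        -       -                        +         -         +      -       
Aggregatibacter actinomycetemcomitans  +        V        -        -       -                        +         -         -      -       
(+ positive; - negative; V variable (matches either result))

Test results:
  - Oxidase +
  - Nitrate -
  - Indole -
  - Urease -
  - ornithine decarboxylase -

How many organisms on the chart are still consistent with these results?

3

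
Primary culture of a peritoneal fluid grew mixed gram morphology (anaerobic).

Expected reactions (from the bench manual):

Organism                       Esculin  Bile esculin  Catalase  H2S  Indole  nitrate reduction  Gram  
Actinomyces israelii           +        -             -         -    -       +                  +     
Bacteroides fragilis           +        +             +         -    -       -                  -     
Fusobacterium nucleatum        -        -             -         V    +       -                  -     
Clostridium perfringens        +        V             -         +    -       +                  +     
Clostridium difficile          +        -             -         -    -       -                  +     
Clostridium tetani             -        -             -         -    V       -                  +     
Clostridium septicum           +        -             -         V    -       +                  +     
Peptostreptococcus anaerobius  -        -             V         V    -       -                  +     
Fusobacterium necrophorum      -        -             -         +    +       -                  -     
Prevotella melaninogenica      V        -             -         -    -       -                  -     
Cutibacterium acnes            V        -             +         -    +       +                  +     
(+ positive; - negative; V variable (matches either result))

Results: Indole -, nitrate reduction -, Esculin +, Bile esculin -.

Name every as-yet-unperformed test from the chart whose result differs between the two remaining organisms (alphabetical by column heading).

Esculin +: excludes Fusobacterium nucleatum, Clostridium tetani, Peptostreptococcus anaerobius, Fusobacterium necrophorum — 7 left.
nitrate reduction -: excludes Actinomyces israelii, Clostridium perfringens, Clostridium septicum, Cutibacterium acnes — 3 left.
Indole -: all 3 remaining candidates are consistent.
Bile esculin -: excludes Bacteroides fragilis — 2 left.
Two candidates remain: Clostridium difficile and Prevotella melaninogenica.
  Catalase: - vs - — same for both, does not separate.
  H2S: - vs - — same for both, does not separate.
  Gram: Clostridium difficile +, Prevotella melaninogenica - — discriminates.

Gram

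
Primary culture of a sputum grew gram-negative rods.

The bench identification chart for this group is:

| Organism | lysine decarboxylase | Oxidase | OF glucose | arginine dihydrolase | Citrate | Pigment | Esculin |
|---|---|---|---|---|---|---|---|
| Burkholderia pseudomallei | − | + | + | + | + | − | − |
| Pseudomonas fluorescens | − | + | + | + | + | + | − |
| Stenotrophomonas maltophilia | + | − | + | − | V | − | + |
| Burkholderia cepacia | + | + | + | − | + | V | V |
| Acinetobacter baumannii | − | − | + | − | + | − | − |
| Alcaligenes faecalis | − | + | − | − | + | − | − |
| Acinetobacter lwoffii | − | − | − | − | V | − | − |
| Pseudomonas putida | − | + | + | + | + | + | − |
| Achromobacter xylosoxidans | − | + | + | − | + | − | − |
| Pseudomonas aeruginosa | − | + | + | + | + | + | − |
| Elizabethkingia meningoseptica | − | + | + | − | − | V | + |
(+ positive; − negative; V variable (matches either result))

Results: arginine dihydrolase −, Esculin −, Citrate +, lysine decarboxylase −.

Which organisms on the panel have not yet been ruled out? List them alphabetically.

Esculin −: excludes Stenotrophomonas maltophilia, Elizabethkingia meningoseptica — 9 left.
lysine decarboxylase −: excludes Burkholderia cepacia — 8 left.
Citrate +: all 8 remaining candidates are consistent.
arginine dihydrolase −: excludes Burkholderia pseudomallei, Pseudomonas fluorescens, Pseudomonas putida, Pseudomonas aeruginosa — 4 left.

Achromobacter xylosoxidans, Acinetobacter baumannii, Acinetobacter lwoffii, Alcaligenes faecalis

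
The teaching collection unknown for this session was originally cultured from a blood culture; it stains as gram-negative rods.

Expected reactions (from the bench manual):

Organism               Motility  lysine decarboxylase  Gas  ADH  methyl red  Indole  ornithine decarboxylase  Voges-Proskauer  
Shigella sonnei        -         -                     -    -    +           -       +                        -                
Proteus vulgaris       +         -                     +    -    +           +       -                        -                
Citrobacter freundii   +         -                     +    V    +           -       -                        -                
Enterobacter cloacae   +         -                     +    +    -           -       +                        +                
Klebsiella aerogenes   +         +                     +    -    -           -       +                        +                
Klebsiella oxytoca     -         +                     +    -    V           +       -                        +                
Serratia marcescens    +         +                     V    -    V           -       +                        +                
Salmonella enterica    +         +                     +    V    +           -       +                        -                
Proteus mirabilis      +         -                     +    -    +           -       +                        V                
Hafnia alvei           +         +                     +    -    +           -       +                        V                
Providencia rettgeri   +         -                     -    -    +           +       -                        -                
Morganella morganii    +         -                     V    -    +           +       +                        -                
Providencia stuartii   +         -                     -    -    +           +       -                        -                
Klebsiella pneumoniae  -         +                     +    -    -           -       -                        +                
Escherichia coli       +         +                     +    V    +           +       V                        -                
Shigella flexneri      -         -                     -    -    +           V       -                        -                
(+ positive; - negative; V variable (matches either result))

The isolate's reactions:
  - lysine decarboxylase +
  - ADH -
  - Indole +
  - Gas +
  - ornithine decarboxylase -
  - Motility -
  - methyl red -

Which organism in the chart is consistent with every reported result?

Klebsiella oxytoca

methyl red -: excludes 11 organisms — 5 left.
ornithine decarboxylase -: excludes Enterobacter cloacae, Klebsiella aerogenes, Serratia marcescens — 2 left.
Indole +: excludes Klebsiella pneumoniae — 1 left.
Gas +: the one remaining candidate is consistent.
Motility -: the one remaining candidate is consistent.
ADH -: the one remaining candidate is consistent.
lysine decarboxylase +: the one remaining candidate is consistent.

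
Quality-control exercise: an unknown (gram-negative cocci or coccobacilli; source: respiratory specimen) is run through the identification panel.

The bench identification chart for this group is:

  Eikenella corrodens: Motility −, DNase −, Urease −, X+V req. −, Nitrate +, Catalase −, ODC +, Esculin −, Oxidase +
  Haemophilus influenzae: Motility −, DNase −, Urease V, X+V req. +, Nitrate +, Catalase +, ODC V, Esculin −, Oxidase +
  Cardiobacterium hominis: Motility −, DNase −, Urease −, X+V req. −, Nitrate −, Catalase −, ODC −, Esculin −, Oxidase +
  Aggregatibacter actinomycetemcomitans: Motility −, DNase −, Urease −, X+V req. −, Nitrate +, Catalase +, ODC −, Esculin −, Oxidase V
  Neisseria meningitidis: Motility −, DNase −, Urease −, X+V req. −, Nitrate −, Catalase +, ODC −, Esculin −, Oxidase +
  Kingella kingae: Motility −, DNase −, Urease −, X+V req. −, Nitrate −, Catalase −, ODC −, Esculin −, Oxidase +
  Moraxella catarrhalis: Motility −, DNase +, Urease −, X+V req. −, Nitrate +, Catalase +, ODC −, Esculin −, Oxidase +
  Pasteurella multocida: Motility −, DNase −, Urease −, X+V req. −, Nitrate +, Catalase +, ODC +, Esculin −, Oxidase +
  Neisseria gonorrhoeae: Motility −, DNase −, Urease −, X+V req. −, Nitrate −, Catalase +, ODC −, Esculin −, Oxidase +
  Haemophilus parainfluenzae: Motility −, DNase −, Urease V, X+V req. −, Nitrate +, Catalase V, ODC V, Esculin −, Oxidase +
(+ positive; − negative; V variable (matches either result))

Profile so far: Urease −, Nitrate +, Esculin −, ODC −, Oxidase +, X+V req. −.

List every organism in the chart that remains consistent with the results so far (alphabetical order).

Aggregatibacter actinomycetemcomitans, Haemophilus parainfluenzae, Moraxella catarrhalis

Esculin −: all 10 remaining candidates are consistent.
Urease −: all 10 remaining candidates are consistent.
X+V req. −: excludes Haemophilus influenzae — 9 left.
Oxidase +: all 9 remaining candidates are consistent.
ODC −: excludes Eikenella corrodens, Pasteurella multocida — 7 left.
Nitrate +: excludes Cardiobacterium hominis, Neisseria meningitidis, Kingella kingae, Neisseria gonorrhoeae — 3 left.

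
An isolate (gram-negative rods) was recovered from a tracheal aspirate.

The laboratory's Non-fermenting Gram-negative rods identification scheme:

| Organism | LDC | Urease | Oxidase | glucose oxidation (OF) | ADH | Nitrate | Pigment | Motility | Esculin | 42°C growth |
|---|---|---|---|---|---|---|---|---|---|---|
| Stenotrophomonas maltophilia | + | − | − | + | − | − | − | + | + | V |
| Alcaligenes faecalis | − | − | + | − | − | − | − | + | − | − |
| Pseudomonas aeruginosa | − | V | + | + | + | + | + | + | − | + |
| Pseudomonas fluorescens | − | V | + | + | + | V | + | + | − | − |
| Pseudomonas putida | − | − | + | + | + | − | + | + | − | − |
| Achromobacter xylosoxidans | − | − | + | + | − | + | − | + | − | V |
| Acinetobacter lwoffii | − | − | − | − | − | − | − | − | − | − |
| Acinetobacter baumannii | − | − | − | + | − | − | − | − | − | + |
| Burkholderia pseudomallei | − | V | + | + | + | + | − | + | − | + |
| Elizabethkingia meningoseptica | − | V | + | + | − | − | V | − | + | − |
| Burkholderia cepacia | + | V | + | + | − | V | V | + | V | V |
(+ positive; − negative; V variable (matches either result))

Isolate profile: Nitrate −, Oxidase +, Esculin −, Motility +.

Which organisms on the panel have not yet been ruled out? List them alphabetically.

Motility +: excludes Acinetobacter lwoffii, Acinetobacter baumannii, Elizabethkingia meningoseptica — 8 left.
Esculin −: excludes Stenotrophomonas maltophilia — 7 left.
Oxidase +: all 7 remaining candidates are consistent.
Nitrate −: excludes Pseudomonas aeruginosa, Achromobacter xylosoxidans, Burkholderia pseudomallei — 4 left.

Alcaligenes faecalis, Burkholderia cepacia, Pseudomonas fluorescens, Pseudomonas putida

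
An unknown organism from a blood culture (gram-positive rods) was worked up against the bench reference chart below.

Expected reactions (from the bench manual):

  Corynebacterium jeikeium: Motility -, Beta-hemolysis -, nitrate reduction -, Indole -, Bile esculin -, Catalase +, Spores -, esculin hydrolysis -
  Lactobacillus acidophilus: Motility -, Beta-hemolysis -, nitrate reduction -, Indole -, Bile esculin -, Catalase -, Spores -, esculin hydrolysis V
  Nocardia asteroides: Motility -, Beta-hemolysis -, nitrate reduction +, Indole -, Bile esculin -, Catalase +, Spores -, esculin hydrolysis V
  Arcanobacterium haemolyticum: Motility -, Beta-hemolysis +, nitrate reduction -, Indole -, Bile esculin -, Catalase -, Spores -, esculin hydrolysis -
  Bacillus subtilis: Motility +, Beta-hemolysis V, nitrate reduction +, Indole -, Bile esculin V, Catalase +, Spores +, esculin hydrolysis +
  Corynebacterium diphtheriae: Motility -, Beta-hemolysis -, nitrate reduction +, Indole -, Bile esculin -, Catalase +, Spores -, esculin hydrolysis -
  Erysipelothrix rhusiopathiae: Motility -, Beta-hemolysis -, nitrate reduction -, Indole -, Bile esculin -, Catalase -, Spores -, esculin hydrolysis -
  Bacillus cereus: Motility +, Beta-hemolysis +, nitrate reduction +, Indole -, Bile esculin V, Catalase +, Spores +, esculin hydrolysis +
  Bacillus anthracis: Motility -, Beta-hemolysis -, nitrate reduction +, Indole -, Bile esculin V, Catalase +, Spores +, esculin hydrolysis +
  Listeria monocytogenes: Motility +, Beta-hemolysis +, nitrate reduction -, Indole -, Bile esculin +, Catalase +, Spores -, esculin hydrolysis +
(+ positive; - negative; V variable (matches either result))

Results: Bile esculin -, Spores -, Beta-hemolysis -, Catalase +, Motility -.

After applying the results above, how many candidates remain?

Motility -: excludes Bacillus subtilis, Bacillus cereus, Listeria monocytogenes — 7 left.
Spores -: excludes Bacillus anthracis — 6 left.
Beta-hemolysis -: excludes Arcanobacterium haemolyticum — 5 left.
Bile esculin -: all 5 remaining candidates are consistent.
Catalase +: excludes Lactobacillus acidophilus, Erysipelothrix rhusiopathiae — 3 left.
Still consistent: Corynebacterium diphtheriae, Corynebacterium jeikeium, Nocardia asteroides.

3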